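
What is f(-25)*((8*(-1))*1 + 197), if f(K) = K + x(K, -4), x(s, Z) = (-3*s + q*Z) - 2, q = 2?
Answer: 7560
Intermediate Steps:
x(s, Z) = -2 - 3*s + 2*Z (x(s, Z) = (-3*s + 2*Z) - 2 = -2 - 3*s + 2*Z)
f(K) = -10 - 2*K (f(K) = K + (-2 - 3*K + 2*(-4)) = K + (-2 - 3*K - 8) = K + (-10 - 3*K) = -10 - 2*K)
f(-25)*((8*(-1))*1 + 197) = (-10 - 2*(-25))*((8*(-1))*1 + 197) = (-10 + 50)*(-8*1 + 197) = 40*(-8 + 197) = 40*189 = 7560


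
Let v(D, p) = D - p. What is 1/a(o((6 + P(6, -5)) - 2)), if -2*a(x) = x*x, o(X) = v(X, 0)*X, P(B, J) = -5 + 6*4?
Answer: -2/279841 ≈ -7.1469e-6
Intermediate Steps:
P(B, J) = 19 (P(B, J) = -5 + 24 = 19)
o(X) = X**2 (o(X) = (X - 1*0)*X = (X + 0)*X = X*X = X**2)
a(x) = -x**2/2 (a(x) = -x*x/2 = -x**2/2)
1/a(o((6 + P(6, -5)) - 2)) = 1/(-((6 + 19) - 2)**4/2) = 1/(-(25 - 2)**4/2) = 1/(-(23**2)**2/2) = 1/(-1/2*529**2) = 1/(-1/2*279841) = 1/(-279841/2) = -2/279841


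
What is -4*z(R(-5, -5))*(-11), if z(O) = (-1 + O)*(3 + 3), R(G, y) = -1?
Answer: -528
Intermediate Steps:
z(O) = -6 + 6*O (z(O) = (-1 + O)*6 = -6 + 6*O)
-4*z(R(-5, -5))*(-11) = -4*(-6 + 6*(-1))*(-11) = -4*(-6 - 6)*(-11) = -4*(-12)*(-11) = 48*(-11) = -528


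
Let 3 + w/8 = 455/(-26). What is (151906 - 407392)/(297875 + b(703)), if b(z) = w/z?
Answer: -59868886/69801987 ≈ -0.85770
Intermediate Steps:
w = -164 (w = -24 + 8*(455/(-26)) = -24 + 8*(455*(-1/26)) = -24 + 8*(-35/2) = -24 - 140 = -164)
b(z) = -164/z
(151906 - 407392)/(297875 + b(703)) = (151906 - 407392)/(297875 - 164/703) = -255486/(297875 - 164*1/703) = -255486/(297875 - 164/703) = -255486/209405961/703 = -255486*703/209405961 = -59868886/69801987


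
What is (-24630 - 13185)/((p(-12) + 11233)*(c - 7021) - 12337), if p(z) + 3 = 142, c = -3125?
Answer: 37815/115392649 ≈ 0.00032771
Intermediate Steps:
p(z) = 139 (p(z) = -3 + 142 = 139)
(-24630 - 13185)/((p(-12) + 11233)*(c - 7021) - 12337) = (-24630 - 13185)/((139 + 11233)*(-3125 - 7021) - 12337) = -37815/(11372*(-10146) - 12337) = -37815/(-115380312 - 12337) = -37815/(-115392649) = -37815*(-1/115392649) = 37815/115392649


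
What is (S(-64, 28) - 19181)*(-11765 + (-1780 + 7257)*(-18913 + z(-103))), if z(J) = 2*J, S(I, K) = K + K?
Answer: 2002894848000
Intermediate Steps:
S(I, K) = 2*K
(S(-64, 28) - 19181)*(-11765 + (-1780 + 7257)*(-18913 + z(-103))) = (2*28 - 19181)*(-11765 + (-1780 + 7257)*(-18913 + 2*(-103))) = (56 - 19181)*(-11765 + 5477*(-18913 - 206)) = -19125*(-11765 + 5477*(-19119)) = -19125*(-11765 - 104714763) = -19125*(-104726528) = 2002894848000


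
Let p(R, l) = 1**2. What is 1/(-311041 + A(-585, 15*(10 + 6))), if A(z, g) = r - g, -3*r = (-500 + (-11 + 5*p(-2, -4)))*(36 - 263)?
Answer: -3/1048705 ≈ -2.8607e-6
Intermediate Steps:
p(R, l) = 1
r = -114862/3 (r = -(-500 + (-11 + 5*1))*(36 - 263)/3 = -(-500 + (-11 + 5))*(-227)/3 = -(-500 - 6)*(-227)/3 = -(-506)*(-227)/3 = -1/3*114862 = -114862/3 ≈ -38287.)
A(z, g) = -114862/3 - g
1/(-311041 + A(-585, 15*(10 + 6))) = 1/(-311041 + (-114862/3 - 15*(10 + 6))) = 1/(-311041 + (-114862/3 - 15*16)) = 1/(-311041 + (-114862/3 - 1*240)) = 1/(-311041 + (-114862/3 - 240)) = 1/(-311041 - 115582/3) = 1/(-1048705/3) = -3/1048705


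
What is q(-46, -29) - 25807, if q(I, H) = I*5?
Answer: -26037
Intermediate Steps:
q(I, H) = 5*I
q(-46, -29) - 25807 = 5*(-46) - 25807 = -230 - 25807 = -26037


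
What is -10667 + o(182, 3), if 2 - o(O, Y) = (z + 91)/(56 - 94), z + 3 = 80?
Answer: -202551/19 ≈ -10661.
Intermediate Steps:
z = 77 (z = -3 + 80 = 77)
o(O, Y) = 122/19 (o(O, Y) = 2 - (77 + 91)/(56 - 94) = 2 - 168/(-38) = 2 - 168*(-1)/38 = 2 - 1*(-84/19) = 2 + 84/19 = 122/19)
-10667 + o(182, 3) = -10667 + 122/19 = -202551/19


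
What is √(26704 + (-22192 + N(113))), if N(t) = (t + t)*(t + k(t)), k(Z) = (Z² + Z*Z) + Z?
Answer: 6*√161866 ≈ 2414.0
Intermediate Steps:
k(Z) = Z + 2*Z² (k(Z) = (Z² + Z²) + Z = 2*Z² + Z = Z + 2*Z²)
N(t) = 2*t*(t + t*(1 + 2*t)) (N(t) = (t + t)*(t + t*(1 + 2*t)) = (2*t)*(t + t*(1 + 2*t)) = 2*t*(t + t*(1 + 2*t)))
√(26704 + (-22192 + N(113))) = √(26704 + (-22192 + 4*113²*(1 + 113))) = √(26704 + (-22192 + 4*12769*114)) = √(26704 + (-22192 + 5822664)) = √(26704 + 5800472) = √5827176 = 6*√161866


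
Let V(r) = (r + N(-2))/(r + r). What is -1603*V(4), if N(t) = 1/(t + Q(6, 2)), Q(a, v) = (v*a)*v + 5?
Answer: -174727/216 ≈ -808.92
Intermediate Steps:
Q(a, v) = 5 + a*v² (Q(a, v) = (a*v)*v + 5 = a*v² + 5 = 5 + a*v²)
N(t) = 1/(29 + t) (N(t) = 1/(t + (5 + 6*2²)) = 1/(t + (5 + 6*4)) = 1/(t + (5 + 24)) = 1/(t + 29) = 1/(29 + t))
V(r) = (1/27 + r)/(2*r) (V(r) = (r + 1/(29 - 2))/(r + r) = (r + 1/27)/((2*r)) = (r + 1/27)*(1/(2*r)) = (1/27 + r)*(1/(2*r)) = (1/27 + r)/(2*r))
-1603*V(4) = -1603*(1 + 27*4)/(54*4) = -1603*(1 + 108)/(54*4) = -1603*109/(54*4) = -1603*109/216 = -174727/216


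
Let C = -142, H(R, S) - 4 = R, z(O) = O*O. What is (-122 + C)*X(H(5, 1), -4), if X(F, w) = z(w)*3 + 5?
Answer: -13992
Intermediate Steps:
z(O) = O²
H(R, S) = 4 + R
X(F, w) = 5 + 3*w² (X(F, w) = w²*3 + 5 = 3*w² + 5 = 5 + 3*w²)
(-122 + C)*X(H(5, 1), -4) = (-122 - 142)*(5 + 3*(-4)²) = -264*(5 + 3*16) = -264*(5 + 48) = -264*53 = -13992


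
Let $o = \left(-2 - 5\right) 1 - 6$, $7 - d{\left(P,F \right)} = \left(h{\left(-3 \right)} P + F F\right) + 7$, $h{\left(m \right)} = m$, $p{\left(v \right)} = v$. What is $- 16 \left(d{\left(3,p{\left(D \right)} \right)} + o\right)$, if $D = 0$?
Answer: $64$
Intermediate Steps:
$d{\left(P,F \right)} = - F^{2} + 3 P$ ($d{\left(P,F \right)} = 7 - \left(\left(- 3 P + F F\right) + 7\right) = 7 - \left(\left(- 3 P + F^{2}\right) + 7\right) = 7 - \left(\left(F^{2} - 3 P\right) + 7\right) = 7 - \left(7 + F^{2} - 3 P\right) = - F^{2} + 3 P$)
$o = -13$ ($o = \left(-7\right) 1 - 6 = -7 - 6 = -13$)
$- 16 \left(d{\left(3,p{\left(D \right)} \right)} + o\right) = - 16 \left(\left(- 0^{2} + 3 \cdot 3\right) - 13\right) = - 16 \left(\left(\left(-1\right) 0 + 9\right) - 13\right) = - 16 \left(\left(0 + 9\right) - 13\right) = - 16 \left(9 - 13\right) = \left(-16\right) \left(-4\right) = 64$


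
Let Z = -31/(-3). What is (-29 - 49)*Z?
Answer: -806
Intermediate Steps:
Z = 31/3 (Z = -31*(-1/3) = 31/3 ≈ 10.333)
(-29 - 49)*Z = (-29 - 49)*(31/3) = -78*31/3 = -806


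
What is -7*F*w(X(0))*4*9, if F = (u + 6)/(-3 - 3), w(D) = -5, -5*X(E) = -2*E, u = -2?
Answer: -840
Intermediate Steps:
X(E) = 2*E/5 (X(E) = -(-2)*E/5 = 2*E/5)
F = -2/3 (F = (-2 + 6)/(-3 - 3) = 4/(-6) = 4*(-1/6) = -2/3 ≈ -0.66667)
-7*F*w(X(0))*4*9 = -(-14)*(-5*4)/3*9 = -(-14)*(-20)/3*9 = -7*40/3*9 = -280/3*9 = -840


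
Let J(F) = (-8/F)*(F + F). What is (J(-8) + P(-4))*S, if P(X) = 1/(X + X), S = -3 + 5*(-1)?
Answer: 129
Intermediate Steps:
J(F) = -16 (J(F) = (-8/F)*(2*F) = -16)
S = -8 (S = -3 - 5 = -8)
P(X) = 1/(2*X)
(J(-8) + P(-4))*S = (-16 + (½)/(-4))*(-8) = (-16 + (½)*(-¼))*(-8) = (-16 - ⅛)*(-8) = -129/8*(-8) = 129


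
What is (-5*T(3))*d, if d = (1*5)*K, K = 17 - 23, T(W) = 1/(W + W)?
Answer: 25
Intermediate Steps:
T(W) = 1/(2*W)
K = -6
d = -30 (d = (1*5)*(-6) = 5*(-6) = -30)
(-5*T(3))*d = -5/(2*3)*(-30) = -5*⅙*(-30) = -⅚*(-30) = 25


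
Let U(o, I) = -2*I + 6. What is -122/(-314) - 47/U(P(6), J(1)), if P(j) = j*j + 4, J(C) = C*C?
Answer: -7135/628 ≈ -11.361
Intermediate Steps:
J(C) = C²
P(j) = 4 + j² (P(j) = j² + 4 = 4 + j²)
U(o, I) = 6 - 2*I
-122/(-314) - 47/U(P(6), J(1)) = -122/(-314) - 47/(6 - 2*1²) = -122*(-1/314) - 47/(6 - 2*1) = 61/157 - 47/(6 - 2) = 61/157 - 47/4 = -7135/628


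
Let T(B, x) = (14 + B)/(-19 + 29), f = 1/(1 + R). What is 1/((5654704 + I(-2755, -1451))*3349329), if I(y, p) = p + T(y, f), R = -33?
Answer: 10/189336861661581 ≈ 5.2816e-14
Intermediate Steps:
f = -1/32 (f = 1/(1 - 33) = 1/(-32) = -1/32 ≈ -0.031250)
T(B, x) = 7/5 + B/10 (T(B, x) = (14 + B)/10 = (14 + B)*(⅒) = 7/5 + B/10)
I(y, p) = 7/5 + p + y/10 (I(y, p) = p + (7/5 + y/10) = 7/5 + p + y/10)
1/((5654704 + I(-2755, -1451))*3349329) = 1/((5654704 + (7/5 - 1451 + (⅒)*(-2755)))*3349329) = (1/3349329)/(5654704 + (7/5 - 1451 - 551/2)) = (1/3349329)/(5654704 - 17251/10) = (1/3349329)/(56529789/10) = (10/56529789)*(1/3349329) = 10/189336861661581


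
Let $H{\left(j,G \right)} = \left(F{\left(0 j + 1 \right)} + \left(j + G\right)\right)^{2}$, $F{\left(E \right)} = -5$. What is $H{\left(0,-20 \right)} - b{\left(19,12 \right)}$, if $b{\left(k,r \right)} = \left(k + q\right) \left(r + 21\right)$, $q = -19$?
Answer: $625$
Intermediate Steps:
$b{\left(k,r \right)} = \left(-19 + k\right) \left(21 + r\right)$ ($b{\left(k,r \right)} = \left(k - 19\right) \left(r + 21\right) = \left(-19 + k\right) \left(21 + r\right)$)
$H{\left(j,G \right)} = \left(-5 + G + j\right)^{2}$ ($H{\left(j,G \right)} = \left(-5 + \left(j + G\right)\right)^{2} = \left(-5 + \left(G + j\right)\right)^{2} = \left(-5 + G + j\right)^{2}$)
$H{\left(0,-20 \right)} - b{\left(19,12 \right)} = \left(-5 - 20 + 0\right)^{2} - \left(-399 - 228 + 21 \cdot 19 + 19 \cdot 12\right) = \left(-25\right)^{2} - \left(-399 - 228 + 399 + 228\right) = 625 - 0 = 625 + 0 = 625$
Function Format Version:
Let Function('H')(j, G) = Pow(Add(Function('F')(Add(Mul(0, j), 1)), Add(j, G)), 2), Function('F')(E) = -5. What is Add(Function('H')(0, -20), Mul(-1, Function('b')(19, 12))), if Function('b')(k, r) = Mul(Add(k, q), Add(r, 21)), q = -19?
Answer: 625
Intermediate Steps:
Function('b')(k, r) = Mul(Add(-19, k), Add(21, r)) (Function('b')(k, r) = Mul(Add(k, -19), Add(r, 21)) = Mul(Add(-19, k), Add(21, r)))
Function('H')(j, G) = Pow(Add(-5, G, j), 2) (Function('H')(j, G) = Pow(Add(-5, Add(j, G)), 2) = Pow(Add(-5, Add(G, j)), 2) = Pow(Add(-5, G, j), 2))
Add(Function('H')(0, -20), Mul(-1, Function('b')(19, 12))) = Add(Pow(Add(-5, -20, 0), 2), Mul(-1, Add(-399, Mul(-19, 12), Mul(21, 19), Mul(19, 12)))) = Add(Pow(-25, 2), Mul(-1, Add(-399, -228, 399, 228))) = Add(625, Mul(-1, 0)) = Add(625, 0) = 625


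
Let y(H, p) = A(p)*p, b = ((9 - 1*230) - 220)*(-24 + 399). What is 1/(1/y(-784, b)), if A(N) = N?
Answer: 27348890625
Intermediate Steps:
b = -165375 (b = ((9 - 230) - 220)*375 = (-221 - 220)*375 = -441*375 = -165375)
y(H, p) = p² (y(H, p) = p*p = p²)
1/(1/y(-784, b)) = 1/(1/((-165375)²)) = 1/(1/27348890625) = 27348890625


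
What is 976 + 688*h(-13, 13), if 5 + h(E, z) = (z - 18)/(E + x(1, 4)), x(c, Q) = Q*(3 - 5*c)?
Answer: -48304/21 ≈ -2300.2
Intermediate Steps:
h(E, z) = -5 + (-18 + z)/(-8 + E) (h(E, z) = -5 + (z - 18)/(E + 4*(3 - 5*1)) = -5 + (-18 + z)/(E + 4*(3 - 5)) = -5 + (-18 + z)/(E + 4*(-2)) = -5 + (-18 + z)/(E - 8) = -5 + (-18 + z)/(-8 + E))
976 + 688*h(-13, 13) = 976 + 688*((22 + 13 - 5*(-13))/(-8 - 13)) = 976 + 688*((22 + 13 + 65)/(-21)) = 976 + 688*(-1/21*100) = 976 + 688*(-100/21) = 976 - 68800/21 = -48304/21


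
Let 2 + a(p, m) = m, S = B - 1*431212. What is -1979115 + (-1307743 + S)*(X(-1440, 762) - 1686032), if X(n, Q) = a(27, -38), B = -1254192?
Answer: 5046659369469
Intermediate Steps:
S = -1685404 (S = -1254192 - 1*431212 = -1254192 - 431212 = -1685404)
a(p, m) = -2 + m
X(n, Q) = -40 (X(n, Q) = -2 - 38 = -40)
-1979115 + (-1307743 + S)*(X(-1440, 762) - 1686032) = -1979115 + (-1307743 - 1685404)*(-40 - 1686032) = -1979115 - 2993147*(-1686072) = -1979115 + 5046661348584 = 5046659369469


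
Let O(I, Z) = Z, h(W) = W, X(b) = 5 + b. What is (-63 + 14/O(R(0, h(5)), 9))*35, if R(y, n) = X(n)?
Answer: -19355/9 ≈ -2150.6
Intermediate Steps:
R(y, n) = 5 + n
(-63 + 14/O(R(0, h(5)), 9))*35 = (-63 + 14/9)*35 = -553/9*35 = -19355/9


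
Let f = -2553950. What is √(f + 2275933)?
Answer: I*√278017 ≈ 527.27*I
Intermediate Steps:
√(f + 2275933) = √(-2553950 + 2275933) = √(-278017) = I*√278017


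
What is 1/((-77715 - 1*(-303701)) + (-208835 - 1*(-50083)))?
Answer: 1/67234 ≈ 1.4873e-5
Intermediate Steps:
1/((-77715 - 1*(-303701)) + (-208835 - 1*(-50083))) = 1/((-77715 + 303701) + (-208835 + 50083)) = 1/(225986 - 158752) = 1/67234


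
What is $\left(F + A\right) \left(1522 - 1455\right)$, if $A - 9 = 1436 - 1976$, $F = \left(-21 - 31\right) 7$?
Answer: $-59965$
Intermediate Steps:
$F = -364$ ($F = \left(-52\right) 7 = -364$)
$A = -531$ ($A = 9 + \left(1436 - 1976\right) = 9 - 540 = -531$)
$\left(F + A\right) \left(1522 - 1455\right) = \left(-364 - 531\right) \left(1522 - 1455\right) = \left(-895\right) 67 = -59965$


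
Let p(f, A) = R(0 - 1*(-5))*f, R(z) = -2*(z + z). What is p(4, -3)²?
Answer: 6400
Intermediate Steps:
R(z) = -4*z
p(f, A) = -20*f (p(f, A) = (-4*(0 - 1*(-5)))*f = (-4*(0 + 5))*f = (-4*5)*f = -20*f)
p(4, -3)² = (-20*4)² = (-80)² = 6400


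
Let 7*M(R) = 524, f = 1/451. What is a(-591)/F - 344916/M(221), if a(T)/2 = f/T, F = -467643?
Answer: -75236719374205127/16328630305053 ≈ -4607.7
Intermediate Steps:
f = 1/451 ≈ 0.0022173
M(R) = 524/7 (M(R) = (⅐)*524 = 524/7)
a(T) = 2/(451*T) (a(T) = 2*(1/(451*T)) = 2/(451*T))
a(-591)/F - 344916/M(221) = ((2/451)/(-591))/(-467643) - 344916/524/7 = ((2/451)*(-1/591))*(-1/467643) - 344916*7/524 = -2/266541*(-1/467643) - 603603/131 = 2/124646032863 - 603603/131 = -75236719374205127/16328630305053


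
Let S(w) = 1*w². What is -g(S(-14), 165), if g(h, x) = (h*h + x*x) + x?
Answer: -65806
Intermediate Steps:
S(w) = w²
g(h, x) = x + h² + x² (g(h, x) = (h² + x²) + x = x + h² + x²)
-g(S(-14), 165) = -(165 + ((-14)²)² + 165²) = -(165 + 196² + 27225) = -(165 + 38416 + 27225) = -1*65806 = -65806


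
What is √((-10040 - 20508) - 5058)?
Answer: I*√35606 ≈ 188.7*I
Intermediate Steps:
√((-10040 - 20508) - 5058) = √(-30548 - 5058) = √(-35606) = I*√35606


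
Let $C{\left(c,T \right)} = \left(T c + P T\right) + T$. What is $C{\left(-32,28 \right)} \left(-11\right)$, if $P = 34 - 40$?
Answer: $11396$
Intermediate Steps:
$P = -6$
$C{\left(c,T \right)} = - 5 T + T c$ ($C{\left(c,T \right)} = \left(T c - 6 T\right) + T = \left(- 6 T + T c\right) + T = - 5 T + T c$)
$C{\left(-32,28 \right)} \left(-11\right) = 28 \left(-5 - 32\right) \left(-11\right) = 28 \left(-37\right) \left(-11\right) = \left(-1036\right) \left(-11\right) = 11396$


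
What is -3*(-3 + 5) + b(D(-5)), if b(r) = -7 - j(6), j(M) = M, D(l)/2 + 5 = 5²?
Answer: -19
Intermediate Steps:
D(l) = 40 (D(l) = -10 + 2*5² = -10 + 2*25 = -10 + 50 = 40)
b(r) = -13 (b(r) = -7 - 1*6 = -7 - 6 = -13)
-3*(-3 + 5) + b(D(-5)) = -3*(-3 + 5) - 13 = -3*2 - 13 = -6 - 13 = -19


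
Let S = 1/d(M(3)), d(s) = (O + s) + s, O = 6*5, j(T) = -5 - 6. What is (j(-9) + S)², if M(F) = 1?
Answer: 123201/1024 ≈ 120.31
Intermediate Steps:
j(T) = -11
O = 30
d(s) = 30 + 2*s (d(s) = (30 + s) + s = 30 + 2*s)
S = 1/32 (S = 1/(30 + 2*1) = 1/(30 + 2) = 1/32 ≈ 0.031250)
(j(-9) + S)² = (-11 + 1/32)² = (-351/32)² = 123201/1024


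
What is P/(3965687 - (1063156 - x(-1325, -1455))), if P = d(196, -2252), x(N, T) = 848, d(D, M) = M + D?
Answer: -2056/2903379 ≈ -0.00070814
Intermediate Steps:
d(D, M) = D + M
P = -2056 (P = 196 - 2252 = -2056)
P/(3965687 - (1063156 - x(-1325, -1455))) = -2056/(3965687 - (1063156 - 1*848)) = -2056/(3965687 - (1063156 - 848)) = -2056/(3965687 - 1*1062308) = -2056/(3965687 - 1062308) = -2056/2903379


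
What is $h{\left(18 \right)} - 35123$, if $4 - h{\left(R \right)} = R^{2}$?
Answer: $-35443$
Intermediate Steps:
$h{\left(R \right)} = 4 - R^{2}$
$h{\left(18 \right)} - 35123 = \left(4 - 18^{2}\right) - 35123 = \left(4 - 324\right) - 35123 = -320 - 35123 = -35443$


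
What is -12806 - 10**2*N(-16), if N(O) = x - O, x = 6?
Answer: -15006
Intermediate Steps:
N(O) = 6 - O
-12806 - 10**2*N(-16) = -12806 - 10**2*(6 - 1*(-16)) = -12806 - 100*(6 + 16) = -12806 - 100*22 = -12806 - 1*2200 = -12806 - 2200 = -15006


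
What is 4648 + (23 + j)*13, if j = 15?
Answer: 5142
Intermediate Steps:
4648 + (23 + j)*13 = 4648 + (23 + 15)*13 = 4648 + 38*13 = 4648 + 494 = 5142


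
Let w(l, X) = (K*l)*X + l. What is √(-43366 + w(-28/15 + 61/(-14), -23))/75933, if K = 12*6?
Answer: I*√58327710/3189186 ≈ 0.0023947*I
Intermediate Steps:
K = 72
w(l, X) = l + 72*X*l (w(l, X) = (72*l)*X + l = 72*X*l + l = l + 72*X*l)
√(-43366 + w(-28/15 + 61/(-14), -23))/75933 = √(-43366 + (-28/15 + 61/(-14))*(1 + 72*(-23)))/75933 = √(-43366 + (-28*1/15 + 61*(-1/14))*(1 - 1656))*(1/75933) = √(-43366 + (-28/15 - 61/14)*(-1655))*(1/75933) = √(-43366 - 1307/210*(-1655))*(1/75933) = √(-43366 + 432617/42)*(1/75933) = √(-1388755/42)*(1/75933) = (I*√58327710/42)*(1/75933) = I*√58327710/3189186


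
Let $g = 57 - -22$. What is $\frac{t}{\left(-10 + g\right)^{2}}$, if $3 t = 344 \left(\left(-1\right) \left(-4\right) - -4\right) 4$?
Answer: $\frac{11008}{14283} \approx 0.77071$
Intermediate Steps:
$g = 79$ ($g = 57 + 22 = 79$)
$t = \frac{11008}{3}$ ($t = \frac{344 \left(\left(-1\right) \left(-4\right) - -4\right) 4}{3} = \frac{344 \left(4 + \left(-1 + 5\right)\right) 4}{3} = \frac{344 \left(4 + 4\right) 4}{3} = \frac{344 \cdot 8 \cdot 4}{3} = \frac{344 \cdot 32}{3} = \frac{1}{3} \cdot 11008 = \frac{11008}{3} \approx 3669.3$)
$\frac{t}{\left(-10 + g\right)^{2}} = \frac{11008}{3 \left(-10 + 79\right)^{2}} = \frac{11008}{3 \cdot 69^{2}} = \frac{11008}{3 \cdot 4761} = \frac{11008}{3} \cdot \frac{1}{4761} = \frac{11008}{14283}$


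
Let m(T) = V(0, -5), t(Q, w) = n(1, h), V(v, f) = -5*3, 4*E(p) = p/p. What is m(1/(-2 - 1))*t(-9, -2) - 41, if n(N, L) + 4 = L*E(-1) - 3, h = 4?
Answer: 49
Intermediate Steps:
E(p) = 1/4 (E(p) = (p/p)/4 = (1/4)*1 = 1/4)
V(v, f) = -15
n(N, L) = -7 + L/4 (n(N, L) = -4 + (L*(1/4) - 3) = -4 + (L/4 - 3) = -4 + (-3 + L/4) = -7 + L/4)
t(Q, w) = -6 (t(Q, w) = -7 + (1/4)*4 = -7 + 1 = -6)
m(T) = -15
m(1/(-2 - 1))*t(-9, -2) - 41 = -15*(-6) - 41 = 90 - 41 = 49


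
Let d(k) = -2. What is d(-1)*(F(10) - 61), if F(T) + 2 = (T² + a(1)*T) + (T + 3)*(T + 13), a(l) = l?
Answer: -692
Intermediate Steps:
F(T) = -2 + T + T² + (3 + T)*(13 + T) (F(T) = -2 + ((T² + 1*T) + (T + 3)*(T + 13)) = -2 + ((T² + T) + (3 + T)*(13 + T)) = -2 + ((T + T²) + (3 + T)*(13 + T)) = -2 + (T + T² + (3 + T)*(13 + T)) = -2 + T + T² + (3 + T)*(13 + T))
d(-1)*(F(10) - 61) = -2*((37 + 2*10² + 17*10) - 61) = -2*((37 + 2*100 + 170) - 61) = -2*((37 + 200 + 170) - 61) = -2*(407 - 61) = -2*346 = -692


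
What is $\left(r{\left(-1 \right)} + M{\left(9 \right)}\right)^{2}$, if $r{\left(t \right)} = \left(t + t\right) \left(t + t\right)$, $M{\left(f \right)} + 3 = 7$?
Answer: $64$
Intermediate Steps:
$M{\left(f \right)} = 4$ ($M{\left(f \right)} = -3 + 7 = 4$)
$r{\left(t \right)} = 4 t^{2}$ ($r{\left(t \right)} = 2 t 2 t = 4 t^{2}$)
$\left(r{\left(-1 \right)} + M{\left(9 \right)}\right)^{2} = \left(4 \left(-1\right)^{2} + 4\right)^{2} = \left(4 \cdot 1 + 4\right)^{2} = \left(4 + 4\right)^{2} = 8^{2} = 64$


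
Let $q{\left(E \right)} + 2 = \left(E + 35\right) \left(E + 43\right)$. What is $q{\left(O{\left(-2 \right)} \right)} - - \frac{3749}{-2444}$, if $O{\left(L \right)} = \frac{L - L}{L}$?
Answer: $\frac{3669583}{2444} \approx 1501.5$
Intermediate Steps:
$O{\left(L \right)} = 0$ ($O{\left(L \right)} = \frac{0}{L} = 0$)
$q{\left(E \right)} = -2 + \left(35 + E\right) \left(43 + E\right)$ ($q{\left(E \right)} = -2 + \left(E + 35\right) \left(E + 43\right) = -2 + \left(35 + E\right) \left(43 + E\right)$)
$q{\left(O{\left(-2 \right)} \right)} - - \frac{3749}{-2444} = \left(1503 + 0^{2} + 78 \cdot 0\right) - - \frac{3749}{-2444} = \left(1503 + 0 + 0\right) - \left(-3749\right) \left(- \frac{1}{2444}\right) = 1503 - \frac{3749}{2444} = \frac{3669583}{2444}$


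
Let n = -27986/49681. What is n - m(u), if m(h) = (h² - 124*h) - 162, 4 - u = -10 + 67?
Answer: -458037125/49681 ≈ -9219.6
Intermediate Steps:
u = -53 (u = 4 - (-10 + 67) = 4 - 1*57 = 4 - 57 = -53)
n = -27986/49681 (n = -27986*1/49681 = -27986/49681 ≈ -0.56331)
m(h) = -162 + h² - 124*h
n - m(u) = -27986/49681 - (-162 + (-53)² - 124*(-53)) = -27986/49681 - (-162 + 2809 + 6572) = -27986/49681 - 1*9219 = -27986/49681 - 9219 = -458037125/49681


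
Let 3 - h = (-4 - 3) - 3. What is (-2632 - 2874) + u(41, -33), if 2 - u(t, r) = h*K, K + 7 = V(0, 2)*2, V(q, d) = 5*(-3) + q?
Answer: -5023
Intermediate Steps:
V(q, d) = -15 + q
h = 13 (h = 3 - ((-4 - 3) - 3) = 3 - (-7 - 3) = 3 - 1*(-10) = 3 + 10 = 13)
K = -37 (K = -7 + (-15 + 0)*2 = -7 - 15*2 = -7 - 30 = -37)
u(t, r) = 483 (u(t, r) = 2 - 13*(-37) = 2 - 1*(-481) = 2 + 481 = 483)
(-2632 - 2874) + u(41, -33) = (-2632 - 2874) + 483 = -5506 + 483 = -5023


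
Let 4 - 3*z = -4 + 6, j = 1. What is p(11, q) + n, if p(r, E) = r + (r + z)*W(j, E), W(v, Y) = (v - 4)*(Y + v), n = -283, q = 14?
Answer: -797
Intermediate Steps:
W(v, Y) = (-4 + v)*(Y + v)
z = 2/3 (z = 4/3 - (-4 + 6)/3 = 4/3 - 1/3*2 = 4/3 - 2/3 = 2/3 ≈ 0.66667)
p(r, E) = r + (-3 - 3*E)*(2/3 + r) (p(r, E) = r + (r + 2/3)*(1**2 - 4*E - 4*1 + E*1) = r + (2/3 + r)*(1 - 4*E - 4 + E) = r + (2/3 + r)*(-3 - 3*E) = r + (-3 - 3*E)*(2/3 + r))
p(11, q) + n = (-2 + 11 - 2*14 - 3*11*(1 + 14)) - 283 = (-2 + 11 - 28 - 3*11*15) - 283 = (-2 + 11 - 28 - 495) - 283 = -514 - 283 = -797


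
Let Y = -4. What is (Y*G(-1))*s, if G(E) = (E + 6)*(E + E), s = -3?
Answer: -120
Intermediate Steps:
G(E) = 2*E*(6 + E) (G(E) = (6 + E)*(2*E) = 2*E*(6 + E))
(Y*G(-1))*s = -8*(-1)*(6 - 1)*(-3) = -8*(-1)*5*(-3) = -4*(-10)*(-3) = 40*(-3) = -120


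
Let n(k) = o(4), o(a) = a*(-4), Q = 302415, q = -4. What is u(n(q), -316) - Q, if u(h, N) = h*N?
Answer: -297359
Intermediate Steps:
o(a) = -4*a
n(k) = -16 (n(k) = -4*4 = -16)
u(h, N) = N*h
u(n(q), -316) - Q = -316*(-16) - 1*302415 = 5056 - 302415 = -297359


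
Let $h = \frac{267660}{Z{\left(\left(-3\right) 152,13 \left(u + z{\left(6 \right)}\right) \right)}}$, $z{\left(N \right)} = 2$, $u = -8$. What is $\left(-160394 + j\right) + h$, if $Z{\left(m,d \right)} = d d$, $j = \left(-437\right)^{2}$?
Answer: $\frac{5174610}{169} \approx 30619.0$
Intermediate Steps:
$j = 190969$
$Z{\left(m,d \right)} = d^{2}$
$h = \frac{7435}{169}$ ($h = \frac{267660}{\left(13 \left(-8 + 2\right)\right)^{2}} = \frac{267660}{\left(13 \left(-6\right)\right)^{2}} = \frac{267660}{\left(-78\right)^{2}} = \frac{267660}{6084} = 267660 \cdot \frac{1}{6084} = \frac{7435}{169} \approx 43.994$)
$\left(-160394 + j\right) + h = \left(-160394 + 190969\right) + \frac{7435}{169} = 30575 + \frac{7435}{169} = \frac{5174610}{169}$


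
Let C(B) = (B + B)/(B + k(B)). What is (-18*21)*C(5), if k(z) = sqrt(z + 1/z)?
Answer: -10500/11 + 420*sqrt(130)/11 ≈ -519.21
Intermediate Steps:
C(B) = 2*B/(B + sqrt(B + 1/B)) (C(B) = (B + B)/(B + sqrt(B + 1/B)) = (2*B)/(B + sqrt(B + 1/B)) = 2*B/(B + sqrt(B + 1/B)))
(-18*21)*C(5) = (-18*21)*(2*5/(5 + sqrt(5 + 1/5))) = -756*5/(5 + sqrt(5 + 1/5)) = -756*5/(5 + sqrt(26/5)) = -756*5/(5 + sqrt(130)/5) = -3780/(5 + sqrt(130)/5)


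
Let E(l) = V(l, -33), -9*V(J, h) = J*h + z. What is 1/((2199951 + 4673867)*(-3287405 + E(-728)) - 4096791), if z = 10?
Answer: -9/203538455173541 ≈ -4.4218e-14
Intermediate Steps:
V(J, h) = -10/9 - J*h/9 (V(J, h) = -(J*h + 10)/9 = -(10 + J*h)/9 = -10/9 - J*h/9)
E(l) = -10/9 + 11*l/3 (E(l) = -10/9 - ⅑*l*(-33) = -10/9 + 11*l/3)
1/((2199951 + 4673867)*(-3287405 + E(-728)) - 4096791) = 1/((2199951 + 4673867)*(-3287405 + (-10/9 + (11/3)*(-728))) - 4096791) = 1/(6873818*(-3287405 + (-10/9 - 8008/3)) - 4096791) = 1/(6873818*(-3287405 - 24034/9) - 4096791) = 1/(6873818*(-29610679/9) - 4096791) = 1/(-203538418302422/9 - 4096791) = 1/(-203538455173541/9) = -9/203538455173541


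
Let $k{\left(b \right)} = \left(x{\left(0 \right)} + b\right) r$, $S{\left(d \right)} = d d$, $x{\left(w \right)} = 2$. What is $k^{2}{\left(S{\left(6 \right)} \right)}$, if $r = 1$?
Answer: $1444$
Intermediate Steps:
$S{\left(d \right)} = d^{2}$
$k{\left(b \right)} = 2 + b$ ($k{\left(b \right)} = \left(2 + b\right) 1 = 2 + b$)
$k^{2}{\left(S{\left(6 \right)} \right)} = \left(2 + 6^{2}\right)^{2} = \left(2 + 36\right)^{2} = 38^{2} = 1444$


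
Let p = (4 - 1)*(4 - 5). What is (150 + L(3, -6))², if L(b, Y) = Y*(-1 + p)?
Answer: 30276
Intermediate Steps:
p = -3 (p = 3*(-1) = -3)
L(b, Y) = -4*Y (L(b, Y) = Y*(-1 - 3) = Y*(-4) = -4*Y)
(150 + L(3, -6))² = (150 - 4*(-6))² = (150 + 24)² = 174² = 30276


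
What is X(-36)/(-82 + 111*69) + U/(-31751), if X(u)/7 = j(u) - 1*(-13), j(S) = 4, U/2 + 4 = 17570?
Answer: -262416795/240577327 ≈ -1.0908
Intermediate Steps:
U = 35132 (U = -8 + 2*17570 = -8 + 35140 = 35132)
X(u) = 119 (X(u) = 7*(4 - 1*(-13)) = 7*(4 + 13) = 7*17 = 119)
X(-36)/(-82 + 111*69) + U/(-31751) = 119/(-82 + 111*69) + 35132/(-31751) = 119/(-82 + 7659) + 35132*(-1/31751) = 119/7577 - 35132/31751 = -262416795/240577327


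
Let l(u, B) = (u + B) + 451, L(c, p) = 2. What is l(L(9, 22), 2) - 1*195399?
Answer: -194944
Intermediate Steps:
l(u, B) = 451 + B + u (l(u, B) = (B + u) + 451 = 451 + B + u)
l(L(9, 22), 2) - 1*195399 = (451 + 2 + 2) - 1*195399 = 455 - 195399 = -194944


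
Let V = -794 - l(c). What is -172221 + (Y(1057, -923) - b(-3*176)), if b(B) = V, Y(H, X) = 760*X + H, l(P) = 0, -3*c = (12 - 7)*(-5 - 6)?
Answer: -871850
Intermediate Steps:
c = 55/3 (c = -(12 - 7)*(-5 - 6)/3 = -5*(-11)/3 = -1/3*(-55) = 55/3 ≈ 18.333)
Y(H, X) = H + 760*X
V = -794 (V = -794 - 1*0 = -794 + 0 = -794)
b(B) = -794
-172221 + (Y(1057, -923) - b(-3*176)) = -172221 + ((1057 + 760*(-923)) - 1*(-794)) = -172221 + ((1057 - 701480) + 794) = -172221 + (-700423 + 794) = -172221 - 699629 = -871850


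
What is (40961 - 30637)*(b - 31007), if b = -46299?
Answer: -798107144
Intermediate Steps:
(40961 - 30637)*(b - 31007) = (40961 - 30637)*(-46299 - 31007) = 10324*(-77306) = -798107144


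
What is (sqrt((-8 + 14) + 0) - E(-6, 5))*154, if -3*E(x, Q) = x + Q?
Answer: -154/3 + 154*sqrt(6) ≈ 325.89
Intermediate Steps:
E(x, Q) = -Q/3 - x/3 (E(x, Q) = -(x + Q)/3 = -(Q + x)/3 = -Q/3 - x/3)
(sqrt((-8 + 14) + 0) - E(-6, 5))*154 = (sqrt((-8 + 14) + 0) - (-1/3*5 - 1/3*(-6)))*154 = (sqrt(6 + 0) - (-5/3 + 2))*154 = (sqrt(6) - 1*1/3)*154 = (sqrt(6) - 1/3)*154 = (-1/3 + sqrt(6))*154 = -154/3 + 154*sqrt(6)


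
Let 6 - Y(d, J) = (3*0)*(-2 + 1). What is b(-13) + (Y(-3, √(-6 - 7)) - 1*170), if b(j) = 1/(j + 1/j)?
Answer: -27893/170 ≈ -164.08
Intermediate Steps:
Y(d, J) = 6 (Y(d, J) = 6 - 3*0*(-2 + 1) = 6 - 0*(-1) = 6 - 1*0 = 6 + 0 = 6)
b(-13) + (Y(-3, √(-6 - 7)) - 1*170) = -13/(1 + (-13)²) + (6 - 1*170) = -13/(1 + 169) + (6 - 170) = -13/170 - 164 = -27893/170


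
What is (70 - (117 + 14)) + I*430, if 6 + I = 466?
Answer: 197739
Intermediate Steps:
I = 460 (I = -6 + 466 = 460)
(70 - (117 + 14)) + I*430 = (70 - (117 + 14)) + 460*430 = (70 - 1*131) + 197800 = (70 - 131) + 197800 = -61 + 197800 = 197739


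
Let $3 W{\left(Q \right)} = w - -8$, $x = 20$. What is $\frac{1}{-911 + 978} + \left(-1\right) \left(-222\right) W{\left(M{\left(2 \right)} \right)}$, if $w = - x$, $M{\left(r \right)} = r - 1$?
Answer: $- \frac{59495}{67} \approx -887.99$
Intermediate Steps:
$M{\left(r \right)} = -1 + r$
$w = -20$ ($w = \left(-1\right) 20 = -20$)
$W{\left(Q \right)} = -4$ ($W{\left(Q \right)} = \frac{-20 - -8}{3} = \frac{-20 + 8}{3} = \frac{1}{3} \left(-12\right) = -4$)
$\frac{1}{-911 + 978} + \left(-1\right) \left(-222\right) W{\left(M{\left(2 \right)} \right)} = \frac{1}{-911 + 978} + \left(-1\right) \left(-222\right) \left(-4\right) = \frac{1}{67} + 222 \left(-4\right) = \frac{1}{67} - 888 = - \frac{59495}{67}$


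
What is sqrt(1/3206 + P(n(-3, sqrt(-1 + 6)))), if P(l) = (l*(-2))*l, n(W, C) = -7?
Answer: I*sqrt(1007283522)/3206 ≈ 9.8995*I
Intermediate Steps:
P(l) = -2*l**2 (P(l) = (-2*l)*l = -2*l**2)
sqrt(1/3206 + P(n(-3, sqrt(-1 + 6)))) = sqrt(1/3206 - 2*(-7)**2) = sqrt(1/3206 - 2*49) = sqrt(1/3206 - 98) = sqrt(-314187/3206) = I*sqrt(1007283522)/3206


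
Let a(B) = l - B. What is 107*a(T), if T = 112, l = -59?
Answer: -18297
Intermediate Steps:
a(B) = -59 - B
107*a(T) = 107*(-59 - 1*112) = 107*(-59 - 112) = 107*(-171) = -18297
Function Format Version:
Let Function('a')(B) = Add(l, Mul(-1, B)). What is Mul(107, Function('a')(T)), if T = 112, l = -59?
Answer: -18297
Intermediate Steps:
Function('a')(B) = Add(-59, Mul(-1, B))
Mul(107, Function('a')(T)) = Mul(107, Add(-59, Mul(-1, 112))) = Mul(107, Add(-59, -112)) = Mul(107, -171) = -18297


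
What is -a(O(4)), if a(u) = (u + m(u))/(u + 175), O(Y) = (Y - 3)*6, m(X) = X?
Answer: -12/181 ≈ -0.066298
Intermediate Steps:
O(Y) = -18 + 6*Y (O(Y) = (-3 + Y)*6 = -18 + 6*Y)
a(u) = 2*u/(175 + u) (a(u) = (u + u)/(u + 175) = (2*u)/(175 + u) = 2*u/(175 + u))
-a(O(4)) = -2*(-18 + 6*4)/(175 + (-18 + 6*4)) = -2*(-18 + 24)/(175 + (-18 + 24)) = -2*6/(175 + 6) = -2*6/181 = -1*12/181 = -12/181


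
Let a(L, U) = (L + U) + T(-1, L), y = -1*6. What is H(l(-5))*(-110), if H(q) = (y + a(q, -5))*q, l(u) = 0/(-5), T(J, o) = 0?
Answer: 0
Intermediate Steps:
l(u) = 0 (l(u) = 0*(-⅕) = 0)
y = -6
a(L, U) = L + U (a(L, U) = (L + U) + 0 = L + U)
H(q) = q*(-11 + q) (H(q) = (-6 + (q - 5))*q = (-6 + (-5 + q))*q = (-11 + q)*q = q*(-11 + q))
H(l(-5))*(-110) = (0*(-11 + 0))*(-110) = (0*(-11))*(-110) = 0*(-110) = 0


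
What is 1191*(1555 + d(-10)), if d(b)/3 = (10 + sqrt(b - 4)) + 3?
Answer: 1898454 + 3573*I*sqrt(14) ≈ 1.8985e+6 + 13369.0*I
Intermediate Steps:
d(b) = 39 + 3*sqrt(-4 + b) (d(b) = 3*((10 + sqrt(b - 4)) + 3) = 3*((10 + sqrt(-4 + b)) + 3) = 3*(13 + sqrt(-4 + b)) = 39 + 3*sqrt(-4 + b))
1191*(1555 + d(-10)) = 1191*(1555 + (39 + 3*sqrt(-4 - 10))) = 1191*(1555 + (39 + 3*sqrt(-14))) = 1191*(1555 + (39 + 3*(I*sqrt(14)))) = 1191*(1555 + (39 + 3*I*sqrt(14))) = 1191*(1594 + 3*I*sqrt(14)) = 1898454 + 3573*I*sqrt(14)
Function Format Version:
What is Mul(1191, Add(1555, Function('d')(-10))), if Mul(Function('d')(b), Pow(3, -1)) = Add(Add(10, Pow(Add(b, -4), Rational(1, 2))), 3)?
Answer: Add(1898454, Mul(3573, I, Pow(14, Rational(1, 2)))) ≈ Add(1.8985e+6, Mul(13369., I))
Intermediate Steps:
Function('d')(b) = Add(39, Mul(3, Pow(Add(-4, b), Rational(1, 2)))) (Function('d')(b) = Mul(3, Add(Add(10, Pow(Add(b, -4), Rational(1, 2))), 3)) = Mul(3, Add(Add(10, Pow(Add(-4, b), Rational(1, 2))), 3)) = Mul(3, Add(13, Pow(Add(-4, b), Rational(1, 2)))) = Add(39, Mul(3, Pow(Add(-4, b), Rational(1, 2)))))
Mul(1191, Add(1555, Function('d')(-10))) = Mul(1191, Add(1555, Add(39, Mul(3, Pow(Add(-4, -10), Rational(1, 2)))))) = Mul(1191, Add(1555, Add(39, Mul(3, Pow(-14, Rational(1, 2)))))) = Mul(1191, Add(1555, Add(39, Mul(3, Mul(I, Pow(14, Rational(1, 2))))))) = Mul(1191, Add(1555, Add(39, Mul(3, I, Pow(14, Rational(1, 2)))))) = Mul(1191, Add(1594, Mul(3, I, Pow(14, Rational(1, 2))))) = Add(1898454, Mul(3573, I, Pow(14, Rational(1, 2))))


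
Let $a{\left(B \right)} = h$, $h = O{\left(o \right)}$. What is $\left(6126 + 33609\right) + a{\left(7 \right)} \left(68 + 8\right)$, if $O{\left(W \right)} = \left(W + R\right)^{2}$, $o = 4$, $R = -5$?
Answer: $39811$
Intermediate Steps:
$O{\left(W \right)} = \left(-5 + W\right)^{2}$ ($O{\left(W \right)} = \left(W - 5\right)^{2} = \left(-5 + W\right)^{2}$)
$h = 1$ ($h = \left(-5 + 4\right)^{2} = \left(-1\right)^{2} = 1$)
$a{\left(B \right)} = 1$
$\left(6126 + 33609\right) + a{\left(7 \right)} \left(68 + 8\right) = \left(6126 + 33609\right) + 1 \left(68 + 8\right) = 39735 + 1 \cdot 76 = 39735 + 76 = 39811$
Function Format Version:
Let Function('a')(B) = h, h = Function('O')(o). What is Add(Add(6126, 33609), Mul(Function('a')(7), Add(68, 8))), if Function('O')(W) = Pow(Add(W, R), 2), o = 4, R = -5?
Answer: 39811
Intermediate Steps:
Function('O')(W) = Pow(Add(-5, W), 2) (Function('O')(W) = Pow(Add(W, -5), 2) = Pow(Add(-5, W), 2))
h = 1 (h = Pow(Add(-5, 4), 2) = Pow(-1, 2) = 1)
Function('a')(B) = 1
Add(Add(6126, 33609), Mul(Function('a')(7), Add(68, 8))) = Add(Add(6126, 33609), Mul(1, Add(68, 8))) = Add(39735, Mul(1, 76)) = Add(39735, 76) = 39811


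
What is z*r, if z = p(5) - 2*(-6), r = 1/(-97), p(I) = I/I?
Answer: -13/97 ≈ -0.13402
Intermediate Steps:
p(I) = 1
r = -1/97 ≈ -0.010309
z = 13 (z = 1 - 2*(-6) = 1 + 12 = 13)
z*r = 13*(-1/97) = -13/97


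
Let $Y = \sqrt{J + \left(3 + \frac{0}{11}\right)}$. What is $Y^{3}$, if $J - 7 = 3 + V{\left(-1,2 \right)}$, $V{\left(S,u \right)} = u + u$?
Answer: $17 \sqrt{17} \approx 70.093$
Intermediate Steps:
$V{\left(S,u \right)} = 2 u$
$J = 14$ ($J = 7 + \left(3 + 2 \cdot 2\right) = 7 + \left(3 + 4\right) = 7 + 7 = 14$)
$Y = \sqrt{17}$ ($Y = \sqrt{14 + \left(3 + \frac{0}{11}\right)} = \sqrt{14 + \left(3 + 0 \cdot \frac{1}{11}\right)} = \sqrt{14 + \left(3 + 0\right)} = \sqrt{14 + 3} = \sqrt{17} \approx 4.1231$)
$Y^{3} = \left(\sqrt{17}\right)^{3} = 17 \sqrt{17}$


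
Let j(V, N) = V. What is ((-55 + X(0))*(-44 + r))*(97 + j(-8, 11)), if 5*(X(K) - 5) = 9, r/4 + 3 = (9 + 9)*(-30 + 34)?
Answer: -4976168/5 ≈ -9.9523e+5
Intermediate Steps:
r = 276 (r = -12 + 4*((9 + 9)*(-30 + 34)) = -12 + 4*(18*4) = -12 + 4*72 = -12 + 288 = 276)
X(K) = 34/5 (X(K) = 5 + (1/5)*9 = 5 + 9/5 = 34/5)
((-55 + X(0))*(-44 + r))*(97 + j(-8, 11)) = ((-55 + 34/5)*(-44 + 276))*(97 - 8) = -241/5*232*89 = -55912/5*89 = -4976168/5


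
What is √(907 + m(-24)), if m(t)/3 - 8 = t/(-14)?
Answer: √45871/7 ≈ 30.596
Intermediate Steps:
m(t) = 24 - 3*t/14 (m(t) = 24 + 3*(t/(-14)) = 24 + 3*(t*(-1/14)) = 24 + 3*(-t/14) = 24 - 3*t/14)
√(907 + m(-24)) = √(907 + (24 - 3/14*(-24))) = √(907 + (24 + 36/7)) = √(907 + 204/7) = √(6553/7) = √45871/7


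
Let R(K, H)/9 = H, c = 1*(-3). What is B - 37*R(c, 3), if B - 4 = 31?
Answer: -964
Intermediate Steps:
B = 35 (B = 4 + 31 = 35)
c = -3
R(K, H) = 9*H
B - 37*R(c, 3) = 35 - 333*3 = 35 - 37*27 = 35 - 999 = -964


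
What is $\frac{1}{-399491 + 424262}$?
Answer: $\frac{1}{24771} \approx 4.037 \cdot 10^{-5}$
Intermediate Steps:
$\frac{1}{-399491 + 424262} = \frac{1}{24771}$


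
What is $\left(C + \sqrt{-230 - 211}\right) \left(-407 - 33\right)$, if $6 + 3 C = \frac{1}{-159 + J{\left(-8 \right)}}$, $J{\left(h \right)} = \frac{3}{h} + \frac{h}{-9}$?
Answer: $\frac{10052240}{11411} - 9240 i \approx 880.93 - 9240.0 i$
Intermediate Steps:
$J{\left(h \right)} = \frac{3}{h} - \frac{h}{9}$ ($J{\left(h \right)} = \frac{3}{h} + h \left(- \frac{1}{9}\right) = \frac{3}{h} - \frac{h}{9}$)
$C = - \frac{22846}{11411}$ ($C = -2 + \frac{1}{3 \left(-159 + \left(\frac{3}{-8} - - \frac{8}{9}\right)\right)} = -2 + \frac{1}{3 \left(-159 + \left(3 \left(- \frac{1}{8}\right) + \frac{8}{9}\right)\right)} = -2 + \frac{1}{3 \left(-159 + \left(- \frac{3}{8} + \frac{8}{9}\right)\right)} = -2 + \frac{1}{3 \left(-159 + \frac{37}{72}\right)} = -2 + \frac{1}{3 \left(- \frac{11411}{72}\right)} = -2 + \frac{1}{3} \left(- \frac{72}{11411}\right) = -2 - \frac{24}{11411} = - \frac{22846}{11411} \approx -2.0021$)
$\left(C + \sqrt{-230 - 211}\right) \left(-407 - 33\right) = \left(- \frac{22846}{11411} + \sqrt{-230 - 211}\right) \left(-407 - 33\right) = \left(- \frac{22846}{11411} + \sqrt{-441}\right) \left(-440\right) = \left(- \frac{22846}{11411} + 21 i\right) \left(-440\right) = \frac{10052240}{11411} - 9240 i$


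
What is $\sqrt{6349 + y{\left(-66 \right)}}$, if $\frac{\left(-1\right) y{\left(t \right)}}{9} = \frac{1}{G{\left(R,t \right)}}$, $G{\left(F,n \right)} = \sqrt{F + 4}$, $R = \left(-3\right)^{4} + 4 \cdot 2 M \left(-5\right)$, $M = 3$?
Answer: $\frac{\sqrt{7777525 + 315 i \sqrt{35}}}{35} \approx 79.681 + 0.0095461 i$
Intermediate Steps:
$R = -39$ ($R = \left(-3\right)^{4} + 4 \cdot 2 \cdot 3 \left(-5\right) = 81 + 4 \cdot 6 \left(-5\right) = 81 + 4 \left(-30\right) = 81 - 120 = -39$)
$G{\left(F,n \right)} = \sqrt{4 + F}$
$y{\left(t \right)} = \frac{9 i \sqrt{35}}{35}$ ($y{\left(t \right)} = - \frac{9}{\sqrt{4 - 39}} = - \frac{9}{\sqrt{-35}} = - \frac{9}{i \sqrt{35}} = - 9 \left(- \frac{i \sqrt{35}}{35}\right) = \frac{9 i \sqrt{35}}{35}$)
$\sqrt{6349 + y{\left(-66 \right)}} = \sqrt{6349 + \frac{9 i \sqrt{35}}{35}}$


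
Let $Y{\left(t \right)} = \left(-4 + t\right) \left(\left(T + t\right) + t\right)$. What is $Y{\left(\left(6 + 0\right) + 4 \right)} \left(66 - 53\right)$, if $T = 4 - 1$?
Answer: $1794$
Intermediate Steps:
$T = 3$ ($T = 4 - 1 = 3$)
$Y{\left(t \right)} = \left(-4 + t\right) \left(3 + 2 t\right)$ ($Y{\left(t \right)} = \left(-4 + t\right) \left(\left(3 + t\right) + t\right) = \left(-4 + t\right) \left(3 + 2 t\right)$)
$Y{\left(\left(6 + 0\right) + 4 \right)} \left(66 - 53\right) = \left(-12 - 5 \left(\left(6 + 0\right) + 4\right) + 2 \left(\left(6 + 0\right) + 4\right)^{2}\right) \left(66 - 53\right) = \left(-12 - 5 \left(6 + 4\right) + 2 \left(6 + 4\right)^{2}\right) 13 = \left(-12 - 50 + 2 \cdot 10^{2}\right) 13 = \left(-12 - 50 + 2 \cdot 100\right) 13 = \left(-12 - 50 + 200\right) 13 = 138 \cdot 13 = 1794$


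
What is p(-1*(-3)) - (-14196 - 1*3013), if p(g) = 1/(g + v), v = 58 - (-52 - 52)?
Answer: 2839486/165 ≈ 17209.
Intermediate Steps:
v = 162 (v = 58 - 1*(-104) = 58 + 104 = 162)
p(g) = 1/(162 + g) (p(g) = 1/(g + 162) = 1/(162 + g))
p(-1*(-3)) - (-14196 - 1*3013) = 1/(162 - 1*(-3)) - (-14196 - 1*3013) = 1/(162 + 3) - (-14196 - 3013) = 1/165 - 1*(-17209) = 1/165 + 17209 = 2839486/165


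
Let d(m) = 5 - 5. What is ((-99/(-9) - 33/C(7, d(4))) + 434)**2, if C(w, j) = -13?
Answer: 33849124/169 ≈ 2.0029e+5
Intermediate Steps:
d(m) = 0
((-99/(-9) - 33/C(7, d(4))) + 434)**2 = ((-99/(-9) - 33/(-13)) + 434)**2 = ((-99*(-1/9) - 33*(-1/13)) + 434)**2 = ((11 + 33/13) + 434)**2 = (176/13 + 434)**2 = (5818/13)**2 = 33849124/169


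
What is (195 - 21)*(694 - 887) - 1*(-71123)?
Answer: 37541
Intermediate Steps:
(195 - 21)*(694 - 887) - 1*(-71123) = 174*(-193) + 71123 = -33582 + 71123 = 37541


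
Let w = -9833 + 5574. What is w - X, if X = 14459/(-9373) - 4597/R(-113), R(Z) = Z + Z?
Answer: -9061651129/2118298 ≈ -4277.8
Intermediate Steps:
R(Z) = 2*Z
w = -4259
X = 39819947/2118298 (X = 14459/(-9373) - 4597/(2*(-113)) = 14459*(-1/9373) - 4597/(-226) = -14459/9373 - 4597*(-1/226) = -14459/9373 + 4597/226 = 39819947/2118298 ≈ 18.798)
w - X = -4259 - 1*39819947/2118298 = -4259 - 39819947/2118298 = -9061651129/2118298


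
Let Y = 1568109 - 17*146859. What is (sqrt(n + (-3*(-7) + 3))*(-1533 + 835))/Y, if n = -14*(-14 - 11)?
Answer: 349*sqrt(374)/464247 ≈ 0.014538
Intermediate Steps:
n = 350 (n = -14*(-25) = 350)
Y = -928494 (Y = 1568109 - 1*2496603 = 1568109 - 2496603 = -928494)
(sqrt(n + (-3*(-7) + 3))*(-1533 + 835))/Y = (sqrt(350 + (-3*(-7) + 3))*(-1533 + 835))/(-928494) = (sqrt(350 + (21 + 3))*(-698))*(-1/928494) = (sqrt(350 + 24)*(-698))*(-1/928494) = (sqrt(374)*(-698))*(-1/928494) = -698*sqrt(374)*(-1/928494) = 349*sqrt(374)/464247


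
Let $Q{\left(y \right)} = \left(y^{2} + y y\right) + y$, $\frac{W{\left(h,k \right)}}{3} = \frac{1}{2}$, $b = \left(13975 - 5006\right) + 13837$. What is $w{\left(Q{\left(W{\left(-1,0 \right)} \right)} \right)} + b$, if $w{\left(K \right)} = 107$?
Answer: $22913$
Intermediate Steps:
$b = 22806$ ($b = 8969 + 13837 = 22806$)
$W{\left(h,k \right)} = \frac{3}{2}$
$Q{\left(y \right)} = y + 2 y^{2}$ ($Q{\left(y \right)} = \left(y^{2} + y^{2}\right) + y = 2 y^{2} + y = y + 2 y^{2}$)
$w{\left(Q{\left(W{\left(-1,0 \right)} \right)} \right)} + b = 107 + 22806 = 22913$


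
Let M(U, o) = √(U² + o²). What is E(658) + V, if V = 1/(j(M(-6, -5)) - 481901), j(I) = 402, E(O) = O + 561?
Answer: 586947280/481499 ≈ 1219.0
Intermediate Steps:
E(O) = 561 + O
V = -1/481499 (V = 1/(402 - 481901) = 1/(-481499) = -1/481499 ≈ -2.0768e-6)
E(658) + V = (561 + 658) - 1/481499 = 1219 - 1/481499 = 586947280/481499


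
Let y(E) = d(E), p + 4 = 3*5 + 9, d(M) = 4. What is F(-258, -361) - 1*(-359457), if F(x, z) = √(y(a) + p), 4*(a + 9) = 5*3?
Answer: 359457 + 2*√6 ≈ 3.5946e+5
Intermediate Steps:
a = -21/4 (a = -9 + (5*3)/4 = -9 + (¼)*15 = -9 + 15/4 = -21/4 ≈ -5.2500)
p = 20 (p = -4 + (3*5 + 9) = -4 + (15 + 9) = -4 + 24 = 20)
y(E) = 4
F(x, z) = 2*√6 (F(x, z) = √(4 + 20) = √24 = 2*√6)
F(-258, -361) - 1*(-359457) = 2*√6 - 1*(-359457) = 2*√6 + 359457 = 359457 + 2*√6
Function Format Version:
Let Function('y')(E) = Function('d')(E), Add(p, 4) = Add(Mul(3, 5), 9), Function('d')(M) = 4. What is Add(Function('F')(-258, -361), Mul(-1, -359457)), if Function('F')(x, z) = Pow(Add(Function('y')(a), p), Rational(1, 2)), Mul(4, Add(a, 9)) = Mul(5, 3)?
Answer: Add(359457, Mul(2, Pow(6, Rational(1, 2)))) ≈ 3.5946e+5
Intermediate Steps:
a = Rational(-21, 4) (a = Add(-9, Mul(Rational(1, 4), Mul(5, 3))) = Add(-9, Mul(Rational(1, 4), 15)) = Add(-9, Rational(15, 4)) = Rational(-21, 4) ≈ -5.2500)
p = 20 (p = Add(-4, Add(Mul(3, 5), 9)) = Add(-4, Add(15, 9)) = Add(-4, 24) = 20)
Function('y')(E) = 4
Function('F')(x, z) = Mul(2, Pow(6, Rational(1, 2))) (Function('F')(x, z) = Pow(Add(4, 20), Rational(1, 2)) = Pow(24, Rational(1, 2)) = Mul(2, Pow(6, Rational(1, 2))))
Add(Function('F')(-258, -361), Mul(-1, -359457)) = Add(Mul(2, Pow(6, Rational(1, 2))), Mul(-1, -359457)) = Add(Mul(2, Pow(6, Rational(1, 2))), 359457) = Add(359457, Mul(2, Pow(6, Rational(1, 2))))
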